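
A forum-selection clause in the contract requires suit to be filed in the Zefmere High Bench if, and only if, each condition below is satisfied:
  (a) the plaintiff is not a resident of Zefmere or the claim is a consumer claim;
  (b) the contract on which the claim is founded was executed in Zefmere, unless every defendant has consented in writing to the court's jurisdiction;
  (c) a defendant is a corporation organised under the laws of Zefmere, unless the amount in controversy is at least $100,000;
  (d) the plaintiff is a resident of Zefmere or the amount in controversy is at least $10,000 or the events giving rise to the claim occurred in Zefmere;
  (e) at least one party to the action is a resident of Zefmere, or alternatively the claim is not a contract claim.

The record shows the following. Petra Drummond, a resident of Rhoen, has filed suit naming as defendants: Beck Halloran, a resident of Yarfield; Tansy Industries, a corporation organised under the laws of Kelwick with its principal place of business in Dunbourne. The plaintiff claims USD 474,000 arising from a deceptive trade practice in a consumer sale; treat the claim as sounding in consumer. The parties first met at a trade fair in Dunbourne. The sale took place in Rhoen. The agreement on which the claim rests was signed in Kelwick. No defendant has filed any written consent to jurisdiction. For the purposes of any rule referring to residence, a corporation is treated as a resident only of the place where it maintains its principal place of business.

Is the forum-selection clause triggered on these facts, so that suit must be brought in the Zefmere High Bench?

The Zefmere High Bench:
  (a) The plaintiff resides in Rhoen, which is not Zefmere, so this disjunct is met. Satisfied.
  (b) The contract was executed in Kelwick, not Zefmere. Nor does the 'unless' clause help: no such written consent has been filed. Not met.
  (c) The corporate defendant(s) are organised in Kelwick, not Zefmere. The proviso rescues it, though: the amount in controversy is $474,000, which meets the 100,000 dollars floor. Condition met.
  (d) The amount in controversy is $474,000, which meets the USD 10,000 floor, which satisfies one of the alternatives. Condition met.
  (e) The claim is a consumer claim, not a contract claim, which satisfies one of the alternatives. Satisfied.
  → Forum clause is not triggered.

No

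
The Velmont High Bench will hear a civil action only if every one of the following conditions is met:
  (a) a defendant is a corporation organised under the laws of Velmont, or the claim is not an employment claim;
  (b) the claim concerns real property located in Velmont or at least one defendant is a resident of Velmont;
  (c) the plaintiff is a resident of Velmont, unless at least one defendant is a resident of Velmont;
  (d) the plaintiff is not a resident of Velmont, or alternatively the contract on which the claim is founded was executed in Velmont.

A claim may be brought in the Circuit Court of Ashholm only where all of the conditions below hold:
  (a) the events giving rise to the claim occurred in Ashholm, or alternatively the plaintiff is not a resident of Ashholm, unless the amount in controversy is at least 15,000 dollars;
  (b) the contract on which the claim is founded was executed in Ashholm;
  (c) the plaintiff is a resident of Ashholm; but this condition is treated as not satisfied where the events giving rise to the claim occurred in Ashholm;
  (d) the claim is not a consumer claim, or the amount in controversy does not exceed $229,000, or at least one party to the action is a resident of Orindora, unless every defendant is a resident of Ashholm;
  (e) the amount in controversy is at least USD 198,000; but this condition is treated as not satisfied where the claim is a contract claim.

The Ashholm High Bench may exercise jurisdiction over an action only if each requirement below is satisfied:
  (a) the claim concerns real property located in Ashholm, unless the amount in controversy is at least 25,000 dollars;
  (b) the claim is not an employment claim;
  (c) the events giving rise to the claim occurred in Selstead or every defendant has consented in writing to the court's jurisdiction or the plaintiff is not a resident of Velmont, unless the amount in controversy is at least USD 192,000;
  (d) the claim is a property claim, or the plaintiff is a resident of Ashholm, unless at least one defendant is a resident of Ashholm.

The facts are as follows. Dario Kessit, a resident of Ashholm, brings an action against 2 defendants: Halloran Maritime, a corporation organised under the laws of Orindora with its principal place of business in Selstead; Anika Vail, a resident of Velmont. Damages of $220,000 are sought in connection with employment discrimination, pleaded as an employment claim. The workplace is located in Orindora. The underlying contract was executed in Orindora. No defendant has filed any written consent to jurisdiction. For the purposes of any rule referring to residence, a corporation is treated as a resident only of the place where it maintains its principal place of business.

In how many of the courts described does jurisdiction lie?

The Velmont High Bench:
  (a) The corporate defendant(s) are organised in Orindora, not Velmont; the claim is an employment claim — no alternative holds. Not met.
  (b) Anika Vail resides in Velmont — that alternative is enough. Met.
  (c) The plaintiff resides in Ashholm, not Velmont. However, Anika Vail resides in Velmont, so the 'unless' proviso supplies this condition. Satisfied.
  (d) The plaintiff resides in Ashholm, which is not Velmont, which satisfies one of the alternatives. Satisfied.
  → No jurisdiction.
The Circuit Court of Ashholm:
  (a) The operative events occurred in Orindora, not Ashholm; the plaintiff resides in Ashholm — every alternative fails. The proviso rescues it, though: the amount in controversy is 220,000 dollars, which meets the USD 15,000 floor. Satisfied.
  (b) The contract was executed in Orindora, not Ashholm. Not met.
  (c) The plaintiff resides in Ashholm. The carve-out does not apply: the operative events occurred in Orindora, not Ashholm. Satisfied.
  (d) The claim is an employment claim, not a consumer claim, so one alternative holds. Satisfied.
  (e) The amount in controversy is 220,000 dollars, which meets the 198,000 dollars floor. The exception is not triggered, since the claim is an employment claim, not a contract claim. Met.
  → The court lacks jurisdiction.
The Ashholm High Bench:
  (a) The claim does not concern real property. The proviso rescues it, though: the amount in controversy is $220,000, which meets the USD 25,000 floor. Condition met.
  (b) The claim is an employment claim. Not met.
  (c) The plaintiff resides in Ashholm, which is not Velmont, so this disjunct is met. Condition met.
  (d) The plaintiff resides in Ashholm, which satisfies one of the alternatives. Satisfied.
  → Not every requirement is met — no jurisdiction.
No court satisfies all of its conditions.

0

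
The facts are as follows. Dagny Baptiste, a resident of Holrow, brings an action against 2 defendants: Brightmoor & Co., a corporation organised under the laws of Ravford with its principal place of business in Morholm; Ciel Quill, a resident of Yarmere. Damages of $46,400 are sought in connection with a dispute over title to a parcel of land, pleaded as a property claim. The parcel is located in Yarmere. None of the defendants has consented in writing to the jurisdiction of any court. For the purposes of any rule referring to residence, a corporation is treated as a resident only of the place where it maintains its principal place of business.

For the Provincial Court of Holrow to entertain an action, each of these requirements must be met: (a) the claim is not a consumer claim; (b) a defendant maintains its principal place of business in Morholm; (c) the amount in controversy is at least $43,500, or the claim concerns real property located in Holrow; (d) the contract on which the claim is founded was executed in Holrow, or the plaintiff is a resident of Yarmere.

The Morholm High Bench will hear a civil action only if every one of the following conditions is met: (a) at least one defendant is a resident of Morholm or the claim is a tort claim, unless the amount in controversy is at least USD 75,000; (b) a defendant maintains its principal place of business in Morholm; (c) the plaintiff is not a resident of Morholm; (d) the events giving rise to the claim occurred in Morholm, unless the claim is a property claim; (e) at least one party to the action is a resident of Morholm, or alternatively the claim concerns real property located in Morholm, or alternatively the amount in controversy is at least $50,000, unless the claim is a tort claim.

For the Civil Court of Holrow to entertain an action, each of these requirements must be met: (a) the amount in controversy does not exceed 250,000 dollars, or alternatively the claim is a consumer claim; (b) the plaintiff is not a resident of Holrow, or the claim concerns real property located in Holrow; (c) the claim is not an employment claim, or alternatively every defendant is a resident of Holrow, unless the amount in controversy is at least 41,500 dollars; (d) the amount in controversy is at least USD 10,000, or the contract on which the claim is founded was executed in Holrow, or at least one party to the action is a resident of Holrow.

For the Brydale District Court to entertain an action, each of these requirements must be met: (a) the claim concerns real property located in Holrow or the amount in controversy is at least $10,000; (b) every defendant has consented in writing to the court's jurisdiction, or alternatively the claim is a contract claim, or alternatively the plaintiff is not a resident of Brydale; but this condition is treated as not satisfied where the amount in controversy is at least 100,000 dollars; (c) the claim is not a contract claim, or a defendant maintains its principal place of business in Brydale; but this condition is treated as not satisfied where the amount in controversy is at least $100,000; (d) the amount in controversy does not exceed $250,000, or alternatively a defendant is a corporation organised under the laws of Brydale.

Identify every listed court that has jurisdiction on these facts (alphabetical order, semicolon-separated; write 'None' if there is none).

the Brydale District Court; the Morholm High Bench

The Provincial Court of Holrow:
  (a) The claim is a property claim, not a consumer claim. Satisfied.
  (b) Brightmoor & Co. has its principal place of business in Morholm. Met.
  (c) The amount in controversy is 46,400 dollars, which meets the USD 43,500 floor, so this disjunct is met. Met.
  (d) No contract (and hence no place of execution) is alleged; the plaintiff resides in Holrow, not Yarmere — none of the alternatives is met. Not satisfied.
  → At least one condition fails; no jurisdiction.
The Morholm High Bench:
  (a) Brightmoor & Co. resides in Morholm, which satisfies one of the alternatives. Met.
  (b) Brightmoor & Co. has its principal place of business in Morholm. Met.
  (c) The plaintiff resides in Holrow, which is not Morholm. Condition met.
  (d) The operative events occurred in Yarmere, not Morholm. However, the claim is a property claim, so the 'unless' proviso supplies this condition. Condition met.
  (e) Brightmoor & Co. resides in Morholm, so this disjunct is met. Satisfied.
  → Jurisdiction lies.
The Civil Court of Holrow:
  (a) The amount in controversy is $46,400, within the USD 250,000 ceiling — that alternative is enough. Met.
  (b) The plaintiff resides in Holrow; the property lies in Yarmere, not Holrow — every alternative fails. Not met.
  (c) The claim is a property claim, not an employment claim, so one alternative holds. Satisfied.
  (d) The amount in controversy is USD 46,400, which meets the 10,000 dollars floor, so one alternative holds. Satisfied.
  → No jurisdiction.
The Brydale District Court:
  (a) The amount in controversy is $46,400, which meets the USD 10,000 floor — that alternative is enough. Satisfied.
  (b) The plaintiff resides in Holrow, which is not Brydale — that alternative is enough. The exception is not triggered, since the amount in controversy is 46,400 dollars, below the $100,000 floor. Satisfied.
  (c) The claim is a property claim, not a contract claim, so this disjunct is met. The carve-out does not apply: the amount in controversy is 46,400 dollars, below the 100,000 dollars floor. Condition met.
  (d) The amount in controversy is 46,400 dollars, within the $250,000 ceiling, so this disjunct is met. Satisfied.
  → The court has jurisdiction.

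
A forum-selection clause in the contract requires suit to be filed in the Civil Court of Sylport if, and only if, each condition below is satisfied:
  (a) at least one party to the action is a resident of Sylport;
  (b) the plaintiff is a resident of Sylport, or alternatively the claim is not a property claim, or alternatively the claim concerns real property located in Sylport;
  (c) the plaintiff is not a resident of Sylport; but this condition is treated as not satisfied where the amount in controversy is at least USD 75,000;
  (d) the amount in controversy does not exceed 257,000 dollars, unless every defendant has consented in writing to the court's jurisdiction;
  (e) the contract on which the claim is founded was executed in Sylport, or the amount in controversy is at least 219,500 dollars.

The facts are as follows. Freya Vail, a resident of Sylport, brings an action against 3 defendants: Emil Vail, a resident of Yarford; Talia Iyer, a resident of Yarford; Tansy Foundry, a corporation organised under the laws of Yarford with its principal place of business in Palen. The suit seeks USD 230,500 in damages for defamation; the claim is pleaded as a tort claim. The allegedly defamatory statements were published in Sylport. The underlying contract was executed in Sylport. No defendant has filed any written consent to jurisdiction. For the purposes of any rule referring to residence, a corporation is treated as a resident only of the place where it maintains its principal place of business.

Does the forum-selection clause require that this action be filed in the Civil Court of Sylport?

The Civil Court of Sylport:
  (a) Freya Vail resides in Sylport. Satisfied.
  (b) The plaintiff resides in Sylport, so one alternative holds. Met.
  (c) The plaintiff resides in Sylport. Not satisfied.
  (d) The amount in controversy is USD 230,500, within the 257,000 dollars ceiling. Satisfied.
  (e) The contract was executed in Sylport, so this disjunct is met. Satisfied.
  → Forum clause is not triggered.

No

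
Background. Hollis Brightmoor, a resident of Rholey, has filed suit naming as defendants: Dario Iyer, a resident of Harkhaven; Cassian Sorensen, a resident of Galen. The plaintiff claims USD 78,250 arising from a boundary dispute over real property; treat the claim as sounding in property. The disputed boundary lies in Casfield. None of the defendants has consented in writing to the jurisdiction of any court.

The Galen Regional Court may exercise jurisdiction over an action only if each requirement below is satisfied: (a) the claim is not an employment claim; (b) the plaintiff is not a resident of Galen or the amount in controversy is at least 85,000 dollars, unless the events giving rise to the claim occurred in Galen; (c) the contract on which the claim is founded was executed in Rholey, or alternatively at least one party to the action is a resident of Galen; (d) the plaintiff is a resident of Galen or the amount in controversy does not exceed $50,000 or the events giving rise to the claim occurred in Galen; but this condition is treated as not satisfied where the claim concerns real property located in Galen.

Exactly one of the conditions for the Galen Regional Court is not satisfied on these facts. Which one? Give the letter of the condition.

The Galen Regional Court:
  (a) The claim is a property claim, not an employment claim. Condition met.
  (b) The plaintiff resides in Rholey, which is not Galen — that alternative is enough. Condition met.
  (c) Cassian Sorensen resides in Galen, so one alternative holds. Met.
  (d) The plaintiff resides in Rholey, not Galen; the amount in controversy is USD 78,250, above the $50,000 ceiling; the operative events occurred in Casfield, not Galen — every alternative fails. Not satisfied.
Only condition (d) fails.

(d)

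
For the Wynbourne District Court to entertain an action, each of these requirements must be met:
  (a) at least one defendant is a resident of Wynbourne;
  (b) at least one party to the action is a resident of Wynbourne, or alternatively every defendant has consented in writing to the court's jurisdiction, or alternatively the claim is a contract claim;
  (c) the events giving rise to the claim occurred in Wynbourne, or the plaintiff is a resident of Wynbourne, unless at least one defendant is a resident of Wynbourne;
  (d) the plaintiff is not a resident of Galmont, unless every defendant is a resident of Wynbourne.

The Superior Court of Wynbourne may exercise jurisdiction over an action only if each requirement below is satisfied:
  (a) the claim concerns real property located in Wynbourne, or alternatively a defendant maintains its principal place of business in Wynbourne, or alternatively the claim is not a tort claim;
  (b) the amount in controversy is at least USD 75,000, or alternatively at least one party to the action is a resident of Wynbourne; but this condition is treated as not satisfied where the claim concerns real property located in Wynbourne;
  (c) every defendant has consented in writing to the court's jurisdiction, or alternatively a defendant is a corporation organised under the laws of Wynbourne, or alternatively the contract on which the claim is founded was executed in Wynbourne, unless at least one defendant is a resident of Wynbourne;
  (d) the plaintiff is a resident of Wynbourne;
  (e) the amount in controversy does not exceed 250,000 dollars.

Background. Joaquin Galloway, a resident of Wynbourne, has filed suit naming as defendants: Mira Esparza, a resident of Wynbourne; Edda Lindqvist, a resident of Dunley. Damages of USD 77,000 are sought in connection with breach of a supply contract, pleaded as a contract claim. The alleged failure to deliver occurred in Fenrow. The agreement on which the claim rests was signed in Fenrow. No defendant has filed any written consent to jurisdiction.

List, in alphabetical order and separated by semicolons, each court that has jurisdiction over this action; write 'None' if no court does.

The Wynbourne District Court:
  (a) Mira Esparza resides in Wynbourne. Met.
  (b) Joaquin Galloway resides in Wynbourne, which satisfies one of the alternatives. Met.
  (c) The plaintiff resides in Wynbourne, so one alternative holds. Met.
  (d) The plaintiff resides in Wynbourne, which is not Galmont. Satisfied.
  → All conditions met; jurisdiction exists.
The Superior Court of Wynbourne:
  (a) The claim is a contract claim, not a tort claim, so one alternative holds. Satisfied.
  (b) The amount in controversy is 77,000 dollars, which meets the USD 75,000 floor, which satisfies one of the alternatives. The exception is not triggered, since the claim does not concern real property. Condition met.
  (c) No such written consent has been filed; no defendant is a corporation; the contract was executed in Fenrow, not Wynbourne — none of the alternatives is met. However, Mira Esparza resides in Wynbourne, so the 'unless' proviso supplies this condition. Met.
  (d) The plaintiff resides in Wynbourne. Condition met.
  (e) The amount in controversy is USD 77,000, within the 250,000 dollars ceiling. Met.
  → Every requirement is satisfied — jurisdiction.

the Superior Court of Wynbourne; the Wynbourne District Court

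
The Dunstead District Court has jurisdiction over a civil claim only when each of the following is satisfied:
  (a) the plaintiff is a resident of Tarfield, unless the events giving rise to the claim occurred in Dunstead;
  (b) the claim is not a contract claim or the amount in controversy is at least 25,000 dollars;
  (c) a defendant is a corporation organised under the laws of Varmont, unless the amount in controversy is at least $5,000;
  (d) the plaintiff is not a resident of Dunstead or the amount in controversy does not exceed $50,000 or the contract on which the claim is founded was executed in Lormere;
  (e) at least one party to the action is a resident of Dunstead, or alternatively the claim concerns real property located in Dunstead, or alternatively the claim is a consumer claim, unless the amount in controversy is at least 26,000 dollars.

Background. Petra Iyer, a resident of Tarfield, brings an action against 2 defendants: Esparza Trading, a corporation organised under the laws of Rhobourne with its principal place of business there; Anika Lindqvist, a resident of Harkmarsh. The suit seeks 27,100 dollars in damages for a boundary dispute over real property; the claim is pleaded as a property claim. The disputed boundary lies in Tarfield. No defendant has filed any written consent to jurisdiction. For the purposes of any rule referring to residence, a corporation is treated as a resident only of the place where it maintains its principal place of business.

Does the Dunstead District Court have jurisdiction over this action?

The Dunstead District Court:
  (a) The plaintiff resides in Tarfield. Met.
  (b) The claim is a property claim, not a contract claim, which satisfies one of the alternatives. Met.
  (c) The corporate defendant(s) are organised in Rhobourne, not Varmont. The proviso rescues it, though: the amount in controversy is USD 27,100, which meets the 5,000 dollars floor. Condition met.
  (d) The plaintiff resides in Tarfield, which is not Dunstead, which satisfies one of the alternatives. Condition met.
  (e) No party resides in Dunstead; the property lies in Tarfield, not Dunstead; the claim is a property claim, not a consumer claim — none of the alternatives is met. But the amount in controversy is $27,100, which meets the $26,000 floor, and the 'unless' clause therefore excuses the requirement. Satisfied.
  → Jurisdiction lies.

Yes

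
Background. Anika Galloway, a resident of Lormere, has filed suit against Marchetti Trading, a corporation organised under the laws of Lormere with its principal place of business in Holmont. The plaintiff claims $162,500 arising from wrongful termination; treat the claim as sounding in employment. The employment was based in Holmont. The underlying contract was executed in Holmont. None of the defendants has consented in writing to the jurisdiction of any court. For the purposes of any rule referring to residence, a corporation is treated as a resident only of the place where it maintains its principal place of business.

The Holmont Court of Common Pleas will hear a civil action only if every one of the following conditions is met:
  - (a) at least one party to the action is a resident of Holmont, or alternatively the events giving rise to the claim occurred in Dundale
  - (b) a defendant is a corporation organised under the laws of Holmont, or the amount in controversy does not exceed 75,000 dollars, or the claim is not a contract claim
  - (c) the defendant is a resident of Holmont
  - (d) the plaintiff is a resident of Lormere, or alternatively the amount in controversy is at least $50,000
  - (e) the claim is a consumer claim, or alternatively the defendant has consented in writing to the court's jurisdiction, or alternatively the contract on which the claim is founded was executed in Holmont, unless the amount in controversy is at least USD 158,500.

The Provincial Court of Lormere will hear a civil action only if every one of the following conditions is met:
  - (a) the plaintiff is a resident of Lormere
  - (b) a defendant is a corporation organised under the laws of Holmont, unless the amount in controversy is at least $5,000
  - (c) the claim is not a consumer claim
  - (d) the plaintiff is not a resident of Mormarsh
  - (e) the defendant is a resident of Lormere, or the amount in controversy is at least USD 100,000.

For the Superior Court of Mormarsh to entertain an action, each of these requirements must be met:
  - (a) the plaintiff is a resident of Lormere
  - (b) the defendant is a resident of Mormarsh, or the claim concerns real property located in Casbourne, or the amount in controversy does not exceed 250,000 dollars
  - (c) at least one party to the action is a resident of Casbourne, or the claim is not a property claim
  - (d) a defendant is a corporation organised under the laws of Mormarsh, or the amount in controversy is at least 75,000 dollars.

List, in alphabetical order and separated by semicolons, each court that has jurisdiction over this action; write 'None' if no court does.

The Holmont Court of Common Pleas:
  (a) Marchetti Trading resides in Holmont — that alternative is enough. Condition met.
  (b) The claim is an employment claim, not a contract claim, so one alternative holds. Satisfied.
  (c) The defendant resides in Holmont. Satisfied.
  (d) The plaintiff resides in Lormere, so one alternative holds. Satisfied.
  (e) The contract was executed in Holmont, so one alternative holds. Met.
  → Jurisdiction lies.
The Provincial Court of Lormere:
  (a) The plaintiff resides in Lormere. Satisfied.
  (b) The corporate defendant(s) are organised in Lormere, not Holmont. The proviso rescues it, though: the amount in controversy is 162,500 dollars, which meets the 5,000 dollars floor. Condition met.
  (c) The claim is an employment claim, not a consumer claim. Satisfied.
  (d) The plaintiff resides in Lormere, which is not Mormarsh. Condition met.
  (e) The amount in controversy is $162,500, which meets the USD 100,000 floor, so one alternative holds. Met.
  → Every requirement is satisfied — jurisdiction.
The Superior Court of Mormarsh:
  (a) The plaintiff resides in Lormere. Met.
  (b) The amount in controversy is USD 162,500, within the USD 250,000 ceiling, which satisfies one of the alternatives. Met.
  (c) The claim is an employment claim, not a property claim, so this disjunct is met. Condition met.
  (d) The amount in controversy is 162,500 dollars, which meets the $75,000 floor, so one alternative holds. Condition met.
  → Every requirement is satisfied — jurisdiction.

the Holmont Court of Common Pleas; the Provincial Court of Lormere; the Superior Court of Mormarsh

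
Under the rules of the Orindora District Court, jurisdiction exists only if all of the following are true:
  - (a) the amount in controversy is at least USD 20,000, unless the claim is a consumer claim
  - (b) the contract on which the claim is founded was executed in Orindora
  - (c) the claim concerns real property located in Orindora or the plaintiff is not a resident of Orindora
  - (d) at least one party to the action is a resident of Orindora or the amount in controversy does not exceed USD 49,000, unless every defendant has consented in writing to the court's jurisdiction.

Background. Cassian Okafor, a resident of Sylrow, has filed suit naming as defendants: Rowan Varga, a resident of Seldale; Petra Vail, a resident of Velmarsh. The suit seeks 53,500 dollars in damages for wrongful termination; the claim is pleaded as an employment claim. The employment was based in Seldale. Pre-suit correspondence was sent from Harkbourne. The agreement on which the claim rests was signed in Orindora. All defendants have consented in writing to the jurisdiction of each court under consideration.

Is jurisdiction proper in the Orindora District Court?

The Orindora District Court:
  (a) The amount in controversy is $53,500, which meets the USD 20,000 floor. Condition met.
  (b) The contract was executed in Orindora. Met.
  (c) The plaintiff resides in Sylrow, which is not Orindora, so this disjunct is met. Met.
  (d) No party resides in Orindora; the amount in controversy is 53,500 dollars, above the 49,000 dollars ceiling — every alternative fails. However, every defendant has filed written consent, so the 'unless' proviso supplies this condition. Met.
  → All conditions met; jurisdiction exists.

Yes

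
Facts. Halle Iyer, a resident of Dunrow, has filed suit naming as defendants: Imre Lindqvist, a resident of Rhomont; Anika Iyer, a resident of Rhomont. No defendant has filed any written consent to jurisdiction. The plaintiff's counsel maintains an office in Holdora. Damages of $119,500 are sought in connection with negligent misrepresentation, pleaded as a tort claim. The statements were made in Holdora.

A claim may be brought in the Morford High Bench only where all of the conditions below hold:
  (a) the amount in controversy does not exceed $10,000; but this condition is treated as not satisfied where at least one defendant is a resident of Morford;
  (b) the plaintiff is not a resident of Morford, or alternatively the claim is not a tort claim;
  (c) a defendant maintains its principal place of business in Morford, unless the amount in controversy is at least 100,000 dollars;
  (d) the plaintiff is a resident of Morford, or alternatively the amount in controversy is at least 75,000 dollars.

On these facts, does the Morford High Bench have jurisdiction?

No

The Morford High Bench:
  (a) The amount in controversy is USD 119,500, above the $10,000 ceiling. Not met.
  (b) The plaintiff resides in Dunrow, which is not Morford, which satisfies one of the alternatives. Met.
  (c) No defendant is a corporation. However, the amount in controversy is $119,500, which meets the 100,000 dollars floor, so the 'unless' proviso supplies this condition. Satisfied.
  (d) The amount in controversy is USD 119,500, which meets the USD 75,000 floor, so this disjunct is met. Met.
  → No jurisdiction.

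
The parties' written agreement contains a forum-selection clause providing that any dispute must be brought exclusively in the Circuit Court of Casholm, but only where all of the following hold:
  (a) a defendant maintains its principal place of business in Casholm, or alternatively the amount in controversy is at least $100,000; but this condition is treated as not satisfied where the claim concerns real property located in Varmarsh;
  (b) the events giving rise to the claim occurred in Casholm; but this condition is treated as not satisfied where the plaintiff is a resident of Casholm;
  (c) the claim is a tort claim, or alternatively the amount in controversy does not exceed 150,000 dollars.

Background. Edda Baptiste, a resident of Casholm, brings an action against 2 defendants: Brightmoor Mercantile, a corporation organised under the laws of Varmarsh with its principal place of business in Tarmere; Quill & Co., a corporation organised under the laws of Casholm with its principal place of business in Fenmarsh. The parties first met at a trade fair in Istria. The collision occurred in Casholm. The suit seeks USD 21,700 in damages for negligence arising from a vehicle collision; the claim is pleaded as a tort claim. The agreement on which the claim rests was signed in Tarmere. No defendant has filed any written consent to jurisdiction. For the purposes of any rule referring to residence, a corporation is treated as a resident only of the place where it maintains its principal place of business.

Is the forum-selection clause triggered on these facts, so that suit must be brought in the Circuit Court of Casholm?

No

The Circuit Court of Casholm:
  (a) The corporate defendant(s) have their principal place of business in Fenmarsh, Tarmere, not Casholm; the amount in controversy is 21,700 dollars, below the 100,000 dollars floor — every alternative fails. Not satisfied.
  (b) The operative events occurred in Casholm. But the carve-out bites: the plaintiff resides in Casholm. Condition not met.
  (c) The claim is a tort claim, which satisfies one of the alternatives. Satisfied.
  → Forum clause is not triggered.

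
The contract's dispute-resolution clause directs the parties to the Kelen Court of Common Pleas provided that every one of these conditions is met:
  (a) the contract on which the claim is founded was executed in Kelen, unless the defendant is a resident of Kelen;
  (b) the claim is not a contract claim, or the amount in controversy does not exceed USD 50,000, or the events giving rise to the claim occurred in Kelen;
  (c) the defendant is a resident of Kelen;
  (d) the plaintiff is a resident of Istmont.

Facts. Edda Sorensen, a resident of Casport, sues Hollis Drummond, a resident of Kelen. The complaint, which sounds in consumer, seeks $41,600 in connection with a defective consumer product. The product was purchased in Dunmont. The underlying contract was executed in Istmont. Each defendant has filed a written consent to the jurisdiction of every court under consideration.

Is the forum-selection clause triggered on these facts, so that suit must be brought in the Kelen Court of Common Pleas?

No

The Kelen Court of Common Pleas:
  (a) The contract was executed in Istmont, not Kelen. But the defendant resides in Kelen, and the 'unless' clause therefore excuses the requirement. Met.
  (b) The claim is a consumer claim, not a contract claim, so this disjunct is met. Met.
  (c) The defendant resides in Kelen. Satisfied.
  (d) The plaintiff resides in Casport, not Istmont. Condition not met.
  → Forum clause is not triggered.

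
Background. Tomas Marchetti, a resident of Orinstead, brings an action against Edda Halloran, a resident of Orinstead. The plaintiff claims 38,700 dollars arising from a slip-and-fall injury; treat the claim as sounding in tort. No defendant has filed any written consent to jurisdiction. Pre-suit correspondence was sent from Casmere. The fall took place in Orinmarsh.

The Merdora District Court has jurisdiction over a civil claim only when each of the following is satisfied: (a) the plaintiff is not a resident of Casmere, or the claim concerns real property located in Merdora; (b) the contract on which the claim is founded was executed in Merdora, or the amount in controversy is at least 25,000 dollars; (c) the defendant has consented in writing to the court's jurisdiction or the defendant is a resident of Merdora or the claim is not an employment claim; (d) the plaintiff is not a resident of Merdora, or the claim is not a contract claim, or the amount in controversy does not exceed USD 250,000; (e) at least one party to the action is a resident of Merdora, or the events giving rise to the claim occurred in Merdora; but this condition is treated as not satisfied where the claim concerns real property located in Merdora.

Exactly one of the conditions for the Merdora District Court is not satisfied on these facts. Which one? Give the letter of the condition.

The Merdora District Court:
  (a) The plaintiff resides in Orinstead, which is not Casmere, so one alternative holds. Met.
  (b) The amount in controversy is USD 38,700, which meets the 25,000 dollars floor, so this disjunct is met. Satisfied.
  (c) The claim is a tort claim, not an employment claim, so this disjunct is met. Met.
  (d) The plaintiff resides in Orinstead, which is not Merdora, which satisfies one of the alternatives. Met.
  (e) No party resides in Merdora; the operative events occurred in Orinmarsh, not Merdora — none of the alternatives is met. Not met.
Only condition (e) fails.

(e)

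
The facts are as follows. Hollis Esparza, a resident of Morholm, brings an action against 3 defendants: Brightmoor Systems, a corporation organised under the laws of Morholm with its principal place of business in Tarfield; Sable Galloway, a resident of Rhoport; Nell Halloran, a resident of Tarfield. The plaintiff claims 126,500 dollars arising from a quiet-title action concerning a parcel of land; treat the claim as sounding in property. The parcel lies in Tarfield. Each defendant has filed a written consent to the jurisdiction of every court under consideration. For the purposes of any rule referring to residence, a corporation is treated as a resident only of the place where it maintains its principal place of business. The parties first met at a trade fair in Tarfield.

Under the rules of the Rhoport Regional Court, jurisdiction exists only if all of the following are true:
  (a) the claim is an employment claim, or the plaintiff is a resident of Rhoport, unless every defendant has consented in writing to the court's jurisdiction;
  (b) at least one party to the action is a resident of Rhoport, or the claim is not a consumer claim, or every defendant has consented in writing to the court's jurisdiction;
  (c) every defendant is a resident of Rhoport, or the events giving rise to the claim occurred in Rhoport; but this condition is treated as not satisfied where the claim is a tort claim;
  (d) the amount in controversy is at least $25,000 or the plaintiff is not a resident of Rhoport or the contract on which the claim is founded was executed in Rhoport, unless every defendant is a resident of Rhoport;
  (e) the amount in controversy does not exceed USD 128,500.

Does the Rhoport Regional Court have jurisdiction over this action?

No

The Rhoport Regional Court:
  (a) The claim is a property claim, not an employment claim; the plaintiff resides in Morholm, not Rhoport — none of the alternatives is met. However, every defendant has filed written consent, so the 'unless' proviso supplies this condition. Satisfied.
  (b) Sable Galloway resides in Rhoport — that alternative is enough. Met.
  (c) The defendants reside as follows — Brightmoor Systems in Tarfield, Sable Galloway in Rhoport, Nell Halloran in Tarfield — not all in Rhoport; the operative events occurred in Tarfield, not Rhoport — no alternative holds. Fails.
  (d) The amount in controversy is $126,500, which meets the 25,000 dollars floor, which satisfies one of the alternatives. Condition met.
  (e) The amount in controversy is 126,500 dollars, within the 128,500 dollars ceiling. Satisfied.
  → The court lacks jurisdiction.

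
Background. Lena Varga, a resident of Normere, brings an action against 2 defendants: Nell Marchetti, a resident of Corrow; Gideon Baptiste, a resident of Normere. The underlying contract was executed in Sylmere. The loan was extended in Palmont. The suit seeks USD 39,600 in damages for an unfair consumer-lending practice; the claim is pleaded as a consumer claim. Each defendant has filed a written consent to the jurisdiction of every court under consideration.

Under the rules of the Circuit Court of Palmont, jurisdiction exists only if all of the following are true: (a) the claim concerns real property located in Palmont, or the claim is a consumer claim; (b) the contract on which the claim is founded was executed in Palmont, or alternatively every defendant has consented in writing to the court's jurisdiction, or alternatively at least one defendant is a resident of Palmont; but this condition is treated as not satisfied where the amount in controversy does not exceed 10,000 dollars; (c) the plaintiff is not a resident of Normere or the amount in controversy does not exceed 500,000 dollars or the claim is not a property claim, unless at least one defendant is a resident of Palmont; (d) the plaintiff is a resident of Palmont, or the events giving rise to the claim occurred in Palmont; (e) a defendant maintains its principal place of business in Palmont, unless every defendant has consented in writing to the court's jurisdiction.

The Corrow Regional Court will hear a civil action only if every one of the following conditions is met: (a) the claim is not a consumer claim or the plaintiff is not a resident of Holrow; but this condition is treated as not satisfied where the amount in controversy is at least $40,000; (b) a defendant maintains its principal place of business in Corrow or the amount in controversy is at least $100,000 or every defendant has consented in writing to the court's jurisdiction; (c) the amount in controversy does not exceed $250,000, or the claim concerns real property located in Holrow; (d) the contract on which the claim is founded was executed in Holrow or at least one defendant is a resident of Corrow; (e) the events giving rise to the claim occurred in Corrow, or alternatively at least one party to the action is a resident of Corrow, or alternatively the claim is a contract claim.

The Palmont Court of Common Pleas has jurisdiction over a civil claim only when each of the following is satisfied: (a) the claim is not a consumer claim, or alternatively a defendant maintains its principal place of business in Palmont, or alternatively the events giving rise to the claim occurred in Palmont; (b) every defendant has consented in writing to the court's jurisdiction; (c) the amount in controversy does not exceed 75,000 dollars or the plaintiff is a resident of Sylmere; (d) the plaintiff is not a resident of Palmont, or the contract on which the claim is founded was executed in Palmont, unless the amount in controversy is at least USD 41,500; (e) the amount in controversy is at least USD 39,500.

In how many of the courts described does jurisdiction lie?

3

The Circuit Court of Palmont:
  (a) The claim is a consumer claim, so this disjunct is met. Met.
  (b) Every defendant has filed written consent, so one alternative holds. The exception is not triggered, since the amount in controversy is $39,600, above the USD 10,000 ceiling. Condition met.
  (c) The amount in controversy is $39,600, within the $500,000 ceiling — that alternative is enough. Met.
  (d) The operative events occurred in Palmont — that alternative is enough. Met.
  (e) No defendant is a corporation. The proviso rescues it, though: every defendant has filed written consent. Met.
  → The court has jurisdiction.
The Corrow Regional Court:
  (a) The plaintiff resides in Normere, which is not Holrow, so this disjunct is met. The exception is not triggered, since the amount in controversy is $39,600, below the USD 40,000 floor. Condition met.
  (b) Every defendant has filed written consent, which satisfies one of the alternatives. Satisfied.
  (c) The amount in controversy is 39,600 dollars, within the USD 250,000 ceiling, which satisfies one of the alternatives. Satisfied.
  (d) Nell Marchetti resides in Corrow — that alternative is enough. Satisfied.
  (e) Nell Marchetti resides in Corrow, so one alternative holds. Condition met.
  → Every requirement is satisfied — jurisdiction.
The Palmont Court of Common Pleas:
  (a) The operative events occurred in Palmont, which satisfies one of the alternatives. Met.
  (b) Every defendant has filed written consent. Satisfied.
  (c) The amount in controversy is 39,600 dollars, within the 75,000 dollars ceiling, which satisfies one of the alternatives. Met.
  (d) The plaintiff resides in Normere, which is not Palmont, so one alternative holds. Condition met.
  (e) The amount in controversy is 39,600 dollars, which meets the USD 39,500 floor. Met.
  → Jurisdiction lies.
Courts with jurisdiction: the Circuit Court of Palmont, the Corrow Regional Court, the Palmont Court of Common Pleas — 3 in total.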